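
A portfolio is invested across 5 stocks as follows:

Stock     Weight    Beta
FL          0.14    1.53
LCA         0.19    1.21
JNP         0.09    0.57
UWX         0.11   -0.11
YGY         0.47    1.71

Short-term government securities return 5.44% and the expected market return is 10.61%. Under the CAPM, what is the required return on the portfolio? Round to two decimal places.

β_P = Σ w_i β_i = 0.14×1.53 + 0.19×1.21 + 0.09×0.57 + 0.11×-0.11 + 0.47×1.71 = 1.2870
MRP = 10.61% − 5.44% = 5.17%
E(R_P) = R_f + β_P × MRP = 5.44% + 1.2870 × 5.17% = 12.09%

12.09%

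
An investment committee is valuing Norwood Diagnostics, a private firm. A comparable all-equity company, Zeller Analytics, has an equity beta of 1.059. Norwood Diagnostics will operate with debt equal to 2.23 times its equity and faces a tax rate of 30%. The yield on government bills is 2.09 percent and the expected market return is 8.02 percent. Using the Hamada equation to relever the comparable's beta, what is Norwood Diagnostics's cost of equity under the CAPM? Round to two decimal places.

β_L = β_U × [1 + (1 − t)(D/E)] = 1.059 × [1 + (1 − 0.30) × 2.23]
    = 1.059 × [1 + 0.70 × 2.23] = 1.059 × 2.5610 = 2.7121
MRP = 8.02% − 2.09% = 5.93%
E(R) = R_f + β_L × MRP = 2.09% + 2.7121 × 5.93% = 18.17%

18.17%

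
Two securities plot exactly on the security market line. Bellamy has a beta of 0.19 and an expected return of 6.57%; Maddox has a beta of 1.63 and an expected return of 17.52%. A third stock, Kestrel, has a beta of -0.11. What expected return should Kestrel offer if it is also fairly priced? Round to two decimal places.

4.29%

MRP (SML slope) = (17.52% − 6.57%) / (1.63 − 0.19) = 10.95% / 1.44 = 7.6042%
R_f (intercept) = 6.57% − 0.19 × 7.6042% = 5.1252%
E(R_Kestrel) = R_f + β × MRP = 5.1252% + -0.11 × 7.6042% = 4.29%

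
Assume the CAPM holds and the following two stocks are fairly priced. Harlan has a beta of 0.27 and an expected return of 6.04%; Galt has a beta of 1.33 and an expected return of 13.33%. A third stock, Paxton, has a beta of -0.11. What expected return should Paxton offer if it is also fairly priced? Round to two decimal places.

3.43%

MRP (SML slope) = (13.33% − 6.04%) / (1.33 − 0.27) = 7.29% / 1.06 = 6.8774%
R_f (intercept) = 6.04% − 0.27 × 6.8774% = 4.1831%
E(R_Paxton) = R_f + β × MRP = 4.1831% + -0.11 × 6.8774% = 3.43%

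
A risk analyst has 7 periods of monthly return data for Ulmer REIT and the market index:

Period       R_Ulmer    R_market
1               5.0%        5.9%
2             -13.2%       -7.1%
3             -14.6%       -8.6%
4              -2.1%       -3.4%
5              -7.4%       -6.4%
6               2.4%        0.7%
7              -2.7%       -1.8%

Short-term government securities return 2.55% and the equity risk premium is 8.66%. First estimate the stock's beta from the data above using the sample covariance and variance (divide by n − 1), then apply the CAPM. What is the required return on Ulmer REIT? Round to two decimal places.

Mean R_i = (5.0 − 13.2 − 14.6 − 2.1 − 7.4 + 2.4 − 2.7) / 7 = -4.6571%
Mean R_m = (5.9 − 7.1 − 8.6 − 3.4 − 6.4 + 0.7 − 1.8) / 7 = -2.9571%
Σ(R_i − R̄_i)(R_m − R̄_m) = 213.4171  ⇒  Cov = 213.4171 / 6 = 35.5695
Σ(R_m − R̄_m)² = 154.2171  ⇒  Var(R_m) = 154.2171 / 6 = 25.7029
β = Cov / Var(R_m) = 35.5695 / 25.7029 = 1.3839
E(R) = R_f + β × MRP = 2.55% + 1.3839 × 8.66% = 14.53%

14.53%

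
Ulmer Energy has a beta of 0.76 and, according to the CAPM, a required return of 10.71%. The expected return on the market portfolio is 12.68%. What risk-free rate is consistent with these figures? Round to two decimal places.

E(R) = R_f + β(E(R_m) − R_f) = R_f(1 − β) + β·E(R_m)
10.71% = R_f × (1 − 0.76) + 0.76 × 12.68%
10.71% = R_f × 0.24 + 9.6368%
R_f = (10.71% − 9.6368%) / 0.24 = 4.47%

4.47%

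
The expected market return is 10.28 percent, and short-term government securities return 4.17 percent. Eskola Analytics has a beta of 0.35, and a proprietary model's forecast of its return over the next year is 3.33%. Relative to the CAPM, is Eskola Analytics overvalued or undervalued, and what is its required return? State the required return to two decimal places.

Overvalued; required return 6.31%

MRP = 10.28% − 4.17% = 6.11%
Required return = R_f + β·MRP = 4.17% + 0.35 × 6.11% = 6.31%
Forecast 3.33% < required 6.31% → the stock plots below the SML → overvalued.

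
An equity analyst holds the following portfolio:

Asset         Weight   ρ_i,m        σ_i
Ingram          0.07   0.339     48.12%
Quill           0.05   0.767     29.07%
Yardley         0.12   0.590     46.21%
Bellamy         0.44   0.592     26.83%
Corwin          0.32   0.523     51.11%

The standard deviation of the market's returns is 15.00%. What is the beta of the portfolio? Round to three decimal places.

β_Ingram = 0.339 × 48.12% / 15.00% = 1.0875
β_Quill = 0.767 × 29.07% / 15.00% = 1.4864
β_Yardley = 0.590 × 46.21% / 15.00% = 1.8176
β_Bellamy = 0.592 × 26.83% / 15.00% = 1.0589
β_Corwin = 0.523 × 51.11% / 15.00% = 1.7820
β_P = Σ w_i β_i = 0.07×1.0875 + 0.05×1.4864 + 0.12×1.8176 + 0.44×1.0589 + 0.32×1.7820 = 1.4047

1.405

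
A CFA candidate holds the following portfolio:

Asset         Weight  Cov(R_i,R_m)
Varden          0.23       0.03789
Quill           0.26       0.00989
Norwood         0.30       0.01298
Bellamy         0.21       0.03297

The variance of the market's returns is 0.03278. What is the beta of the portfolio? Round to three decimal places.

β_Varden = 0.03789 / 0.03278 = 1.1559
β_Quill = 0.00989 / 0.03278 = 0.3017
β_Norwood = 0.01298 / 0.03278 = 0.3960
β_Bellamy = 0.03297 / 0.03278 = 1.0058
β_P = Σ w_i β_i = 0.23×1.1559 + 0.26×0.3017 + 0.30×0.3960 + 0.21×1.0058 = 0.6743

0.674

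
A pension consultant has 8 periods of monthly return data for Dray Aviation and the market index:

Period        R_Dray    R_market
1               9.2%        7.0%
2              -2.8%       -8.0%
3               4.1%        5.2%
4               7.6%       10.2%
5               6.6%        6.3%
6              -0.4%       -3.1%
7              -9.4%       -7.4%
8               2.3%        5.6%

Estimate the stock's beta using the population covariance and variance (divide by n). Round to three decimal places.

Mean R_i = (9.2 − 2.8 + 4.1 + 7.6 + 6.6 − 0.4 − 9.4 + 2.3) / 8 = 2.1500%
Mean R_m = (7.0 − 8.0 + 5.2 + 10.2 + 6.3 − 3.1 − 7.4 + 5.6) / 8 = 1.9750%
Σ(R_i − R̄_i)(R_m − R̄_m) = 276.9300  ⇒  Cov = 276.9300 / 8 = 34.6163
Σ(R_m − R̄_m)² = 348.2950  ⇒  Var(R_m) = 348.2950 / 8 = 43.5369
β = Cov / Var(R_m) = 34.6163 / 43.5369 = 0.7951

0.795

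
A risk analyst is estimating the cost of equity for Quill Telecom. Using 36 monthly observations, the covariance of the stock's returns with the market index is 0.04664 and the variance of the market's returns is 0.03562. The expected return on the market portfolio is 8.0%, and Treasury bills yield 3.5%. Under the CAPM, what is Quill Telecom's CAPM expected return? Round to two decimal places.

β = Cov(R_i, R_m) / Var(R_m) = 0.04664 / 0.03562 = 1.3094
MRP = 8.0% − 3.5% = 4.50%
E(R) = R_f + β × MRP = 3.5% + 1.3094 × 4.5% = 9.39%

9.39%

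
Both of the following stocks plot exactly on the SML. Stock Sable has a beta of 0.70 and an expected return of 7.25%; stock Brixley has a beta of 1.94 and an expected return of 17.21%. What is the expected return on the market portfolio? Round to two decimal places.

Both satisfy E(R) = R_f + β·MRP, so the slope of the SML is
MRP = (17.21% − 7.25%) / (1.94 − 0.70) = 9.96% / 1.24 = 8.0323%
R_f = E(R_Sable) − β_Sable·MRP = 7.25% − 0.70 × 8.0323% = 1.6274%
E(R_m) = R_f + MRP = 1.6274% + 8.0323% = 9.66%

9.66%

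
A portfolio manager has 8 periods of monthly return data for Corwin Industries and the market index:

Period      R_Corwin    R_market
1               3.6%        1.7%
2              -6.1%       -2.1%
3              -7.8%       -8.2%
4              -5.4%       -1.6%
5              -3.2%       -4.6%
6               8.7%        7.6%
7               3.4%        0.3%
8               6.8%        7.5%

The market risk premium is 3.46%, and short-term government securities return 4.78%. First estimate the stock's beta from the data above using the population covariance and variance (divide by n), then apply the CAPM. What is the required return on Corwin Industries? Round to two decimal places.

8.44%

Mean R_i = (3.6 − 6.1 − 7.8 − 5.4 − 3.2 + 8.7 + 3.4 + 6.8) / 8 = 0.0000%
Mean R_m = (1.7 − 2.1 − 8.2 − 1.6 − 4.6 + 7.6 + 0.3 + 7.5) / 8 = 0.0750%
Σ(R_i − R̄_i)(R_m − R̄_m) = 224.3900  ⇒  Cov = 224.3900 / 8 = 28.0488
Σ(R_m − R̄_m)² = 212.3150  ⇒  Var(R_m) = 212.3150 / 8 = 26.5394
β = Cov / Var(R_m) = 28.0488 / 26.5394 = 1.0569
E(R) = R_f + β × MRP = 4.78% + 1.0569 × 3.46% = 8.44%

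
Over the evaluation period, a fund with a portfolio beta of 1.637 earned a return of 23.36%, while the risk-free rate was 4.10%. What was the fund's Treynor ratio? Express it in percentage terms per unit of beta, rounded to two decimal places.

Treynor = (R_P − R_f) / β_P = (23.36% − 4.10%) / 1.6370 = 19.26% / 1.6370 = 11.77%

11.77%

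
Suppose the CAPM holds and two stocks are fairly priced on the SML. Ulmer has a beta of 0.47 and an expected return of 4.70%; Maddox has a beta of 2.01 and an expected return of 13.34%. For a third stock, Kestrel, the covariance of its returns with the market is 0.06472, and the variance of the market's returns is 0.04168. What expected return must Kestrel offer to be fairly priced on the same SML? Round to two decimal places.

10.77%

MRP = (13.34% − 4.70%) / (2.01 − 0.47) = 5.6104%
R_f = 4.70% − 0.47 × 5.6104% = 2.0631%
β_Kestrel = Cov / Var(R_m) = 0.06472 / 0.04168 = 1.5528
E(R_Kestrel) = R_f + β × MRP = 2.0631% + 1.5528 × 5.6104% = 10.77%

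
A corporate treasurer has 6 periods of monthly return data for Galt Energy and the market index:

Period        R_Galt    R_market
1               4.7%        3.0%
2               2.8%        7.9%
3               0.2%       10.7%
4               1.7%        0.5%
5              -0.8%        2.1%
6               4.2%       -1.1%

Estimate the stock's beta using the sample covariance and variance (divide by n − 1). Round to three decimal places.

-0.159

Mean R_i = (4.7 + 2.8 + 0.2 + 1.7 − 0.8 + 4.2) / 6 = 2.1333%
Mean R_m = (3.0 + 7.9 + 10.7 + 0.5 + 2.1 − 1.1) / 6 = 3.8500%
Σ(R_i − R̄_i)(R_m − R̄_m) = -16.3700  ⇒  Cov = -16.3700 / 5 = -3.2740
Σ(R_m − R̄_m)² = 102.8350  ⇒  Var(R_m) = 102.8350 / 5 = 20.5670
β = Cov / Var(R_m) = -3.2740 / 20.5670 = -0.1592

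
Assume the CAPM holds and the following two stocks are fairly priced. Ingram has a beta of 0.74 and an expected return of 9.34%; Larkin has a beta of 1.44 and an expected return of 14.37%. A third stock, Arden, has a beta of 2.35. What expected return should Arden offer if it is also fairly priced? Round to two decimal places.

20.91%

MRP (SML slope) = (14.37% − 9.34%) / (1.44 − 0.74) = 5.03% / 0.70 = 7.1857%
R_f (intercept) = 9.34% − 0.74 × 7.1857% = 4.0226%
E(R_Arden) = R_f + β × MRP = 4.0226% + 2.35 × 7.1857% = 20.91%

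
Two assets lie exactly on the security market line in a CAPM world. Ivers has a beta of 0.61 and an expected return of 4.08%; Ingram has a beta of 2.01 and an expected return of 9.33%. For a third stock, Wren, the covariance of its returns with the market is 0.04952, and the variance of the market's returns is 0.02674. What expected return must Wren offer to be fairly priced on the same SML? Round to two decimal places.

8.74%

MRP = (9.33% − 4.08%) / (2.01 − 0.61) = 3.7500%
R_f = 4.08% − 0.61 × 3.7500% = 1.7925%
β_Wren = Cov / Var(R_m) = 0.04952 / 0.02674 = 1.8519
E(R_Wren) = R_f + β × MRP = 1.7925% + 1.8519 × 3.7500% = 8.74%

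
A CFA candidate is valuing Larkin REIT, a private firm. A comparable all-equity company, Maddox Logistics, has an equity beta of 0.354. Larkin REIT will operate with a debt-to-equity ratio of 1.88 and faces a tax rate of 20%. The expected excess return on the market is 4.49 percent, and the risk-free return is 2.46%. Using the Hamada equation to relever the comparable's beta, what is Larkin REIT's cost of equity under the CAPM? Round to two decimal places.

β_L = β_U × [1 + (1 − t)(D/E)] = 0.354 × [1 + (1 − 0.20) × 1.88]
    = 0.354 × [1 + 0.80 × 1.88] = 0.354 × 2.5040 = 0.8864
E(R) = R_f + β_L × MRP = 2.46% + 0.8864 × 4.49% = 6.44%

6.44%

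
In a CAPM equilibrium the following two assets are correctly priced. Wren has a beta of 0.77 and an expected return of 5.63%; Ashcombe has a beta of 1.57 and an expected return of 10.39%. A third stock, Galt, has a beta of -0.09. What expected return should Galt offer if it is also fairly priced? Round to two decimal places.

MRP (SML slope) = (10.39% − 5.63%) / (1.57 − 0.77) = 4.76% / 0.80 = 5.9500%
R_f (intercept) = 5.63% − 0.77 × 5.9500% = 1.0485%
E(R_Galt) = R_f + β × MRP = 1.0485% + -0.09 × 5.9500% = 0.51%

0.51%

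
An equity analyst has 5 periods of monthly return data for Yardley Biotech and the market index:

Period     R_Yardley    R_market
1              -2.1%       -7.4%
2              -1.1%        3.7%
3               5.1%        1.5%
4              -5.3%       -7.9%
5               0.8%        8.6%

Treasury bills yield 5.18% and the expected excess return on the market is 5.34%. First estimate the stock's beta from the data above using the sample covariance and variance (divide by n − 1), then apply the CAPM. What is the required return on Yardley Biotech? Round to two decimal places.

6.91%

Mean R_i = (-2.1 − 1.1 + 5.1 − 5.3 + 0.8) / 5 = -0.5200%
Mean R_m = (-7.4 + 3.7 + 1.5 − 7.9 + 8.6) / 5 = -0.3000%
Σ(R_i − R̄_i)(R_m − R̄_m) = 67.0900  ⇒  Cov = 67.0900 / 4 = 16.7725
Σ(R_m − R̄_m)² = 206.6200  ⇒  Var(R_m) = 206.6200 / 4 = 51.6550
β = Cov / Var(R_m) = 16.7725 / 51.6550 = 0.3247
E(R) = R_f + β × MRP = 5.18% + 0.3247 × 5.34% = 6.91%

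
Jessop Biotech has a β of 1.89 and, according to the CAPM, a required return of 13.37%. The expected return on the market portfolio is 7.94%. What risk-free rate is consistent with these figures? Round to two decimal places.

E(R) = R_f + β(E(R_m) − R_f) = R_f(1 − β) + β·E(R_m)
13.37% = R_f × (1 − 1.89) + 1.89 × 7.94%
13.37% = R_f × -0.89 + 15.0066%
R_f = (13.37% − 15.0066%) / -0.89 = 1.84%

1.84%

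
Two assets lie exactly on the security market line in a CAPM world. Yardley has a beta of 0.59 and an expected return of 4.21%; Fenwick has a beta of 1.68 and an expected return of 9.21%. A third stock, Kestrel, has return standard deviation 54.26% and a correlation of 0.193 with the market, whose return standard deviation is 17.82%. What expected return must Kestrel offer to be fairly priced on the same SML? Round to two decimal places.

4.20%

MRP = (9.21% − 4.21%) / (1.68 − 0.59) = 4.5872%
R_f = 4.21% − 0.59 × 4.5872% = 1.5036%
β_Kestrel = ρ·σ_i/σ_m = 0.193 × 54.26 / 17.82 = 0.5877
E(R_Kestrel) = R_f + β × MRP = 1.5036% + 0.5877 × 4.5872% = 4.20%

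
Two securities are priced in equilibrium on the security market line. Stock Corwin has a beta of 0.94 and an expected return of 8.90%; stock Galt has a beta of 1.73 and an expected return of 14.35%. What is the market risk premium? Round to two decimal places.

6.90%

Both satisfy E(R) = R_f + β·MRP, so the slope of the SML is
MRP = (14.35% − 8.90%) / (1.73 − 0.94) = 5.45% / 0.79 = 6.8987%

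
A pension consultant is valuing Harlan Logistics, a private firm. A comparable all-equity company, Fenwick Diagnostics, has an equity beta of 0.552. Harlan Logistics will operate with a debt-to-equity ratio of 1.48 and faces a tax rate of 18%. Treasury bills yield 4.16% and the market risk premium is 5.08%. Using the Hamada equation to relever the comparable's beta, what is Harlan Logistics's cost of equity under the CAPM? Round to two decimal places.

β_L = β_U × [1 + (1 − t)(D/E)] = 0.552 × [1 + (1 − 0.18) × 1.48]
    = 0.552 × [1 + 0.82 × 1.48] = 0.552 × 2.2136 = 1.2219
E(R) = R_f + β_L × MRP = 4.16% + 1.2219 × 5.08% = 10.37%

10.37%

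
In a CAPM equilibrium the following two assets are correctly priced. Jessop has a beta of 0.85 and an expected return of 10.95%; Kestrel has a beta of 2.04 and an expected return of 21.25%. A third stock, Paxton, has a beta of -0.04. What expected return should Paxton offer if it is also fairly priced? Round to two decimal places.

MRP (SML slope) = (21.25% − 10.95%) / (2.04 − 0.85) = 10.30% / 1.19 = 8.6555%
R_f (intercept) = 10.95% − 0.85 × 8.6555% = 3.5928%
E(R_Paxton) = R_f + β × MRP = 3.5928% + -0.04 × 8.6555% = 3.25%

3.25%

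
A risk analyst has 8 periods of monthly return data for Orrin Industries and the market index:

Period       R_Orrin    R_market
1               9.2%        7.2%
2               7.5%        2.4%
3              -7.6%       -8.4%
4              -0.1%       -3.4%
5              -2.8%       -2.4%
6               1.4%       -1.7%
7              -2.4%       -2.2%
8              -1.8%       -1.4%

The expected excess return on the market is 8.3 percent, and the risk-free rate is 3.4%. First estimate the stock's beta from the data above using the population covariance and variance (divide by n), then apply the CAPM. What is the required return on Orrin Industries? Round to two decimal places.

12.97%

Mean R_i = (9.2 + 7.5 − 7.6 − 0.1 − 2.8 + 1.4 − 2.4 − 1.8) / 8 = 0.4250%
Mean R_m = (7.2 + 2.4 − 8.4 − 3.4 − 2.4 − 1.7 − 2.2 − 1.4) / 8 = -1.2375%
Σ(R_i − R̄_i)(R_m − R̄_m) = 164.7675  ⇒  Cov = 164.7675 / 8 = 20.5959
Σ(R_m − R̄_m)² = 142.9188  ⇒  Var(R_m) = 142.9188 / 8 = 17.8649
β = Cov / Var(R_m) = 20.5959 / 17.8649 = 1.1529
E(R) = R_f + β × MRP = 3.4% + 1.1529 × 8.3% = 12.97%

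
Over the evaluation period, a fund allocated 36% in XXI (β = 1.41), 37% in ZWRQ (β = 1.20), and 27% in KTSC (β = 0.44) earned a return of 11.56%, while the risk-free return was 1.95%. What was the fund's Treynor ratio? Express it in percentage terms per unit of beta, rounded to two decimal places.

8.98%

β_P = 0.36×1.41 + 0.37×1.20 + 0.27×0.44 = 1.0704
Treynor = (R_P − R_f) / β_P = (11.56% − 1.95%) / 1.0704 = 9.61% / 1.0704 = 8.98%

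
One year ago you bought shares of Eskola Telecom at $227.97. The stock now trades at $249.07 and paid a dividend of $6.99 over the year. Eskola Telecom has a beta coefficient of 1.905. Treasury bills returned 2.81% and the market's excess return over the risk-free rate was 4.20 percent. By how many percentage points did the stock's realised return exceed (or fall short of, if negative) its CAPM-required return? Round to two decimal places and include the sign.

Realised HPR = (P1 + D1 − P0) / P0 = (249.07 + 6.99 − 227.97) / 227.97 = 28.09 / 227.97 = 12.3218%
CAPM required = R_f + β·MRP = 2.81% + 1.905 × 4.20% = 10.81100%
α = realised − required = 12.3218% − 10.81100% = +1.51%

+1.51%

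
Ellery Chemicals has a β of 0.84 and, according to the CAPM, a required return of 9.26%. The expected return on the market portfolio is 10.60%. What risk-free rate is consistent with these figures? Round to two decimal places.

E(R) = R_f + β(E(R_m) − R_f) = R_f(1 − β) + β·E(R_m)
9.26% = R_f × (1 − 0.84) + 0.84 × 10.60%
9.26% = R_f × 0.16 + 8.9040%
R_f = (9.26% − 8.9040%) / 0.16 = 2.23%

2.23%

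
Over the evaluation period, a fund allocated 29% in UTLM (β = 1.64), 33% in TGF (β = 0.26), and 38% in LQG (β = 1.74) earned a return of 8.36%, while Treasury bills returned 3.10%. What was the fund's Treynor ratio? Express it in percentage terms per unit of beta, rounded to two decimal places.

4.30%

β_P = 0.29×1.64 + 0.33×0.26 + 0.38×1.74 = 1.2226
Treynor = (R_P − R_f) / β_P = (8.36% − 3.10%) / 1.2226 = 5.26% / 1.2226 = 4.30%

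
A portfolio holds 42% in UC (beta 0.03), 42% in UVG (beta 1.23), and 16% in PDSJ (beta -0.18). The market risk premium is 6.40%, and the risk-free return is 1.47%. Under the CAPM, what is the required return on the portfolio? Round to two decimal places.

β_P = Σ w_i β_i = 0.42×0.03 + 0.42×1.23 + 0.16×-0.18 = 0.5004
E(R_P) = R_f + β_P × MRP = 1.47% + 0.5004 × 6.40% = 4.67%

4.67%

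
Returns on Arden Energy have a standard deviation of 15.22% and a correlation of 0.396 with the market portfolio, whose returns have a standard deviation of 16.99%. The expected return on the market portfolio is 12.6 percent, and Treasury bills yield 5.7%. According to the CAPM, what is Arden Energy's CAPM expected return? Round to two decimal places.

8.15%

β = ρ × σ_i / σ_m = 0.396 × 15.22% / 16.99% = 0.3547
MRP = 12.6% − 5.7% = 6.90%
E(R) = 5.7% + 0.3547 × 6.9% = 8.15%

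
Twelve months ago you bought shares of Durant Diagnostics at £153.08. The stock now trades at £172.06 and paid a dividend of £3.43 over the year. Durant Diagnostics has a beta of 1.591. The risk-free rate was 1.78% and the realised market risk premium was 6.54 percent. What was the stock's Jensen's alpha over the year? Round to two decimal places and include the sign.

+2.45%

Realised HPR = (P1 + D1 − P0) / P0 = (172.06 + 3.43 − 153.08) / 153.08 = 22.41 / 153.08 = 14.6394%
CAPM required = R_f + β·MRP = 1.78% + 1.591 × 6.54% = 12.18514%
α = realised − required = 14.6394% − 12.18514% = +2.45%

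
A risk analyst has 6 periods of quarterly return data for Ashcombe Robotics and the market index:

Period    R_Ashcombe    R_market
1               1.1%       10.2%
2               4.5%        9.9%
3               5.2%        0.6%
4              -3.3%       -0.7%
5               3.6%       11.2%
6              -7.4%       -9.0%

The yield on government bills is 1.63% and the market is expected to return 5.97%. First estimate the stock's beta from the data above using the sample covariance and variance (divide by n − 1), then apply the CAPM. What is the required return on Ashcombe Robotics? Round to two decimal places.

Mean R_i = (1.1 + 4.5 + 5.2 − 3.3 + 3.6 − 7.4) / 6 = 0.6167%
Mean R_m = (10.2 + 9.9 + 0.6 − 0.7 + 11.2 − 9.0) / 6 = 3.7000%
Σ(R_i − R̄_i)(R_m − R̄_m) = 154.4300  ⇒  Cov = 154.4300 / 5 = 30.8860
Σ(R_m − R̄_m)² = 327.2000  ⇒  Var(R_m) = 327.2000 / 5 = 65.4400
β = Cov / Var(R_m) = 30.8860 / 65.4400 = 0.4720
MRP = 5.97% − 1.63% = 4.34%
E(R) = R_f + β × MRP = 1.63% + 0.4720 × 4.34% = 3.68%

3.68%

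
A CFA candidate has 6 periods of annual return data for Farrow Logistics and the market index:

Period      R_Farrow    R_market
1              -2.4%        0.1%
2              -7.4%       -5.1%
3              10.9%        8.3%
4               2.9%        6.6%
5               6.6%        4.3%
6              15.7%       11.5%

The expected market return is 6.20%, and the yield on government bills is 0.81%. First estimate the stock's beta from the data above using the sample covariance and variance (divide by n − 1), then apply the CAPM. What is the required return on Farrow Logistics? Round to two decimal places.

Mean R_i = (-2.4 − 7.4 + 10.9 + 2.9 + 6.6 + 15.7) / 6 = 4.3833%
Mean R_m = (0.1 − 5.1 + 8.3 + 6.6 + 4.3 + 11.5) / 6 = 4.2833%
Σ(R_i − R̄_i)(R_m − R̄_m) = 243.3883  ⇒  Cov = 243.3883 / 5 = 48.6777
Σ(R_m − R̄_m)² = 179.1283  ⇒  Var(R_m) = 179.1283 / 5 = 35.8257
β = Cov / Var(R_m) = 48.6777 / 35.8257 = 1.3587
MRP = 6.20% − 0.81% = 5.39%
E(R) = R_f + β × MRP = 0.81% + 1.3587 × 5.39% = 8.13%

8.13%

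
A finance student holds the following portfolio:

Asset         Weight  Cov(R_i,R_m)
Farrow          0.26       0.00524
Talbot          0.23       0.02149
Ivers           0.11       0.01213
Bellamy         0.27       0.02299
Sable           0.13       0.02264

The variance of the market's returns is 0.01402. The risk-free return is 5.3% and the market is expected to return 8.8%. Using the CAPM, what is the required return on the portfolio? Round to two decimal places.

9.49%

β_Farrow = 0.00524 / 0.01402 = 0.3738
β_Talbot = 0.02149 / 0.01402 = 1.5328
β_Ivers = 0.01213 / 0.01402 = 0.8652
β_Bellamy = 0.02299 / 0.01402 = 1.6398
β_Sable = 0.02264 / 0.01402 = 1.6148
β_P = Σ w_i β_i = 0.26×0.3738 + 0.23×1.5328 + 0.11×0.8652 + 0.27×1.6398 + 0.13×1.6148 = 1.1976
MRP = 8.8% − 5.3% = 3.50%
E(R_P) = R_f + β_P × MRP = 5.3% + 1.1976 × 3.5% = 9.49%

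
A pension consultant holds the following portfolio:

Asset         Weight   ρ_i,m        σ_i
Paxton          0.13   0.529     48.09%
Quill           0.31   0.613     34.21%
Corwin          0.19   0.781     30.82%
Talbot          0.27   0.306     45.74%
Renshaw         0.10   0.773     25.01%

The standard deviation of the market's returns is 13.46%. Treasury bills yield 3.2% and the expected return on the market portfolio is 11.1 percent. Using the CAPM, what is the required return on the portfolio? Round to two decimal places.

β_Paxton = 0.529 × 48.09% / 13.46% = 1.8900
β_Quill = 0.613 × 34.21% / 13.46% = 1.5580
β_Corwin = 0.781 × 30.82% / 13.46% = 1.7883
β_Talbot = 0.306 × 45.74% / 13.46% = 1.0399
β_Renshaw = 0.773 × 25.01% / 13.46% = 1.4363
β_P = Σ w_i β_i = 0.13×1.8900 + 0.31×1.5580 + 0.19×1.7883 + 0.27×1.0399 + 0.10×1.4363 = 1.4929
MRP = 11.1% − 3.2% = 7.90%
E(R_P) = R_f + β_P × MRP = 3.2% + 1.4929 × 7.9% = 14.99%

14.99%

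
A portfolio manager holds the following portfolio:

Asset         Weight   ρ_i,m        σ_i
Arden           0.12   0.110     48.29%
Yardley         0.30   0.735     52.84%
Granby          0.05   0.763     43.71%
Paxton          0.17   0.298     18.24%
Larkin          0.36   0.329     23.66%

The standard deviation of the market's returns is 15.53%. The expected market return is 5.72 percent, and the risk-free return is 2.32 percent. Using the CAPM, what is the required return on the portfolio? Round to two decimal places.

β_Arden = 0.110 × 48.29% / 15.53% = 0.3420
β_Yardley = 0.735 × 52.84% / 15.53% = 2.5008
β_Granby = 0.763 × 43.71% / 15.53% = 2.1475
β_Paxton = 0.298 × 18.24% / 15.53% = 0.3500
β_Larkin = 0.329 × 23.66% / 15.53% = 0.5012
β_P = Σ w_i β_i = 0.12×0.3420 + 0.30×2.5008 + 0.05×2.1475 + 0.17×0.3500 + 0.36×0.5012 = 1.1386
MRP = 5.72% − 2.32% = 3.40%
E(R_P) = R_f + β_P × MRP = 2.32% + 1.1386 × 3.40% = 6.19%

6.19%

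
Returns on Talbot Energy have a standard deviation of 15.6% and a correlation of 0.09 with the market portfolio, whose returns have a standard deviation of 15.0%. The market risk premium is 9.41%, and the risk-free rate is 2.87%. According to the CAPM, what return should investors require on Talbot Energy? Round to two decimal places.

β = ρ × σ_i / σ_m = 0.09 × 15.6% / 15.0% = 0.0936
E(R) = 2.87% + 0.0936 × 9.41% = 3.75%

3.75%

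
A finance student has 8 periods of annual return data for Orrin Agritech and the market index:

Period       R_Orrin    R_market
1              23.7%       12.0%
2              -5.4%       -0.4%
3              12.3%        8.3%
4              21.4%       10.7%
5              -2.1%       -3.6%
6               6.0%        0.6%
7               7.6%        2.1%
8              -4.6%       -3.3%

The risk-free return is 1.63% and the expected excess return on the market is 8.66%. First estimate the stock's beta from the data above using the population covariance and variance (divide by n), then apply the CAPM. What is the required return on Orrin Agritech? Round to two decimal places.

16.62%

Mean R_i = (23.7 − 5.4 + 12.3 + 21.4 − 2.1 + 6.0 + 7.6 − 4.6) / 8 = 7.3625%
Mean R_m = (12.0 − 0.4 + 8.3 + 10.7 − 3.6 + 0.6 + 2.1 − 3.3) / 8 = 3.3000%
Σ(R_i − R̄_i)(R_m − R̄_m) = 465.5600  ⇒  Cov = 465.5600 / 8 = 58.1950
Σ(R_m − R̄_m)² = 269.0400  ⇒  Var(R_m) = 269.0400 / 8 = 33.6300
β = Cov / Var(R_m) = 58.1950 / 33.6300 = 1.7304
E(R) = R_f + β × MRP = 1.63% + 1.7304 × 8.66% = 16.62%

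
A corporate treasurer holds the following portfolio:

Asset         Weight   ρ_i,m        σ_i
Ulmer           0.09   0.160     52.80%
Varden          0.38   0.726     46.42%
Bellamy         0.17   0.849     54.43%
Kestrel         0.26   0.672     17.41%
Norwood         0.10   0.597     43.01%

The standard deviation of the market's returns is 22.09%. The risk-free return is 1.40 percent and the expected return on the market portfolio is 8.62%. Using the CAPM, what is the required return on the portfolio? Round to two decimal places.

10.24%

β_Ulmer = 0.160 × 52.80% / 22.09% = 0.3824
β_Varden = 0.726 × 46.42% / 22.09% = 1.5256
β_Bellamy = 0.849 × 54.43% / 22.09% = 2.0919
β_Kestrel = 0.672 × 17.41% / 22.09% = 0.5296
β_Norwood = 0.597 × 43.01% / 22.09% = 1.1624
β_P = Σ w_i β_i = 0.09×0.3824 + 0.38×1.5256 + 0.17×2.0919 + 0.26×0.5296 + 0.10×1.1624 = 1.2237
MRP = 8.62% − 1.40% = 7.22%
E(R_P) = R_f + β_P × MRP = 1.40% + 1.2237 × 7.22% = 10.24%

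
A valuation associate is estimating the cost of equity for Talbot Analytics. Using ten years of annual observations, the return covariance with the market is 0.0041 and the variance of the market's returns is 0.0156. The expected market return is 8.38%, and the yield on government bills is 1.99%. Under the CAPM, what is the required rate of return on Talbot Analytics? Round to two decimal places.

β = Cov(R_i, R_m) / Var(R_m) = 0.0041 / 0.0156 = 0.2628
MRP = 8.38% − 1.99% = 6.39%
E(R) = R_f + β × MRP = 1.99% + 0.2628 × 6.39% = 3.67%

3.67%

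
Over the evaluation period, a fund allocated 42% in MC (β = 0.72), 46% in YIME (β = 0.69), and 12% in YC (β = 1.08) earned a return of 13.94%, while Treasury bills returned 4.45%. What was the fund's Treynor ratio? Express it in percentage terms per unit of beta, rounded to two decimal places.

12.66%

β_P = 0.42×0.72 + 0.46×0.69 + 0.12×1.08 = 0.7494
Treynor = (R_P − R_f) / β_P = (13.94% − 4.45%) / 0.7494 = 9.49% / 0.7494 = 12.66%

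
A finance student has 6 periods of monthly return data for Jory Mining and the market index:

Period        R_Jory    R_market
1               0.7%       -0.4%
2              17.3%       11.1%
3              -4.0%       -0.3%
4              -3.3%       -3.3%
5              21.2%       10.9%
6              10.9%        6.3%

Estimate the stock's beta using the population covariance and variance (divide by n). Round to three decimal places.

Mean R_i = (0.7 + 17.3 − 4.0 − 3.3 + 21.2 + 10.9) / 6 = 7.1333%
Mean R_m = (-0.4 + 11.1 − 0.3 − 3.3 + 10.9 + 6.3) / 6 = 4.0500%
Σ(R_i − R̄_i)(R_m − R̄_m) = 330.2500  ⇒  Cov = 330.2500 / 6 = 55.0417
Σ(R_m − R̄_m)² = 194.4350  ⇒  Var(R_m) = 194.4350 / 6 = 32.4058
β = Cov / Var(R_m) = 55.0417 / 32.4058 = 1.6985

1.699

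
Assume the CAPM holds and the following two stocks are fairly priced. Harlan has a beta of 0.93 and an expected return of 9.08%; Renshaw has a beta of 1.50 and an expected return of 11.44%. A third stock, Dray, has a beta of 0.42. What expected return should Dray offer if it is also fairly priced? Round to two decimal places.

MRP (SML slope) = (11.44% − 9.08%) / (1.50 − 0.93) = 2.36% / 0.57 = 4.1404%
R_f (intercept) = 9.08% − 0.93 × 4.1404% = 5.2294%
E(R_Dray) = R_f + β × MRP = 5.2294% + 0.42 × 4.1404% = 6.97%

6.97%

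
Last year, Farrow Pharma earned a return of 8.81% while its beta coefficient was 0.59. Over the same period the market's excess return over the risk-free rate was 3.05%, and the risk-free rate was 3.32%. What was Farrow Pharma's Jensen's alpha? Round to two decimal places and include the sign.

CAPM benchmark = R_f + β(R_m − R_f) = 3.32% + 0.59 × 3.05% = 5.1195%
α = actual − benchmark = 8.81% − 5.1195% = +3.69%

+3.69%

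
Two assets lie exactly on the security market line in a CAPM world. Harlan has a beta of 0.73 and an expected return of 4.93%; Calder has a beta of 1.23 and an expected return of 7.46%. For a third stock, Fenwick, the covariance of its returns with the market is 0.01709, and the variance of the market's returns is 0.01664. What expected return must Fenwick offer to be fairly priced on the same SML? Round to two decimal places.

MRP = (7.46% − 4.93%) / (1.23 − 0.73) = 5.0600%
R_f = 4.93% − 0.73 × 5.0600% = 1.2362%
β_Fenwick = Cov / Var(R_m) = 0.01709 / 0.01664 = 1.0270
E(R_Fenwick) = R_f + β × MRP = 1.2362% + 1.0270 × 5.0600% = 6.43%

6.43%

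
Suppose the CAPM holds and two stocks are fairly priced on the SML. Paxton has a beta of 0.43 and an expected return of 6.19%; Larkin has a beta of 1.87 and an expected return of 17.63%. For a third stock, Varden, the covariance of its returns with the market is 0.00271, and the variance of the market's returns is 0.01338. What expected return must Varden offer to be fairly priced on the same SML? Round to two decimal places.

4.38%

MRP = (17.63% − 6.19%) / (1.87 − 0.43) = 7.9444%
R_f = 6.19% − 0.43 × 7.9444% = 2.7739%
β_Varden = Cov / Var(R_m) = 0.00271 / 0.01338 = 0.2025
E(R_Varden) = R_f + β × MRP = 2.7739% + 0.2025 × 7.9444% = 4.38%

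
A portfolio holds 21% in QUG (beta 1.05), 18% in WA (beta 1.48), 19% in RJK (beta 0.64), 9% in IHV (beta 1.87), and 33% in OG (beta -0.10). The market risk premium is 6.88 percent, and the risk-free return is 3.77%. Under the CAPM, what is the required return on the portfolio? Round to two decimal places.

β_P = Σ w_i β_i = 0.21×1.05 + 0.18×1.48 + 0.19×0.64 + 0.09×1.87 + 0.33×-0.10 = 0.7438
E(R_P) = R_f + β_P × MRP = 3.77% + 0.7438 × 6.88% = 8.89%

8.89%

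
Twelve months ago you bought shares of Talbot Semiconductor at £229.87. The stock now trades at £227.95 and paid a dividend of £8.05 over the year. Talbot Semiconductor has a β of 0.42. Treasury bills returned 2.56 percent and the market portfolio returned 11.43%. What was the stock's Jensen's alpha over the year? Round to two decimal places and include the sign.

Realised HPR = (P1 + D1 − P0) / P0 = (227.95 + 8.05 − 229.87) / 229.87 = 6.13 / 229.87 = 2.6667%
MRP = 11.43% − 2.56% = 8.87%
CAPM required = R_f + β·MRP = 2.56% + 0.42 × 8.87% = 6.2854%
α = realised − required = 2.6667% − 6.2854% = -3.62%

-3.62%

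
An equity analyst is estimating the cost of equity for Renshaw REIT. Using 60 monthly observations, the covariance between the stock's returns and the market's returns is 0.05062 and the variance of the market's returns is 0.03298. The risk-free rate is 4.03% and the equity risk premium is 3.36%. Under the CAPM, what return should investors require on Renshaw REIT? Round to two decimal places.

9.19%

β = Cov(R_i, R_m) / Var(R_m) = 0.05062 / 0.03298 = 1.5349
E(R) = R_f + β × MRP = 4.03% + 1.5349 × 3.36% = 9.19%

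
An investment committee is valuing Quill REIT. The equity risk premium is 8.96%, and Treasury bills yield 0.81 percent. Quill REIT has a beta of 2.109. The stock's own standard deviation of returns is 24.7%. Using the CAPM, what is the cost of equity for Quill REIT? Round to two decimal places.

19.71%

E(R) = R_f + β × MRP = 0.81% + 2.109 × 8.96% = 19.71%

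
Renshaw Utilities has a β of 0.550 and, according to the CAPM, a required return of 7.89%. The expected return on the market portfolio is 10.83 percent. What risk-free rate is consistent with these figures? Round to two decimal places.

4.30%

E(R) = R_f + β(E(R_m) − R_f) = R_f(1 − β) + β·E(R_m)
7.89% = R_f × (1 − 0.550) + 0.550 × 10.83%
7.89% = R_f × 0.450 + 5.95650%
R_f = (7.89% − 5.95650%) / 0.450 = 4.30%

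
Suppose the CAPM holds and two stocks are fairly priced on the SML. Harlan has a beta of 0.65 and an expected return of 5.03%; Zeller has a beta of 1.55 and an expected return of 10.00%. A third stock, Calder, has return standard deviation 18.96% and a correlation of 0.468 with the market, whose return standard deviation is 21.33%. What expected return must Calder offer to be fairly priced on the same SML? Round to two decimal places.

3.74%

MRP = (10.00% − 5.03%) / (1.55 − 0.65) = 5.5222%
R_f = 5.03% − 0.65 × 5.5222% = 1.4406%
β_Calder = ρ·σ_i/σ_m = 0.468 × 18.96 / 21.33 = 0.4160
E(R_Calder) = R_f + β × MRP = 1.4406% + 0.4160 × 5.5222% = 3.74%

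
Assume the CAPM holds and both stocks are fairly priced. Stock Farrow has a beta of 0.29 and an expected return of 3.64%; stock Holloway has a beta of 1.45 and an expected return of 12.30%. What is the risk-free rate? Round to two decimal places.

1.48%

Both satisfy E(R) = R_f + β·MRP, so the slope of the SML is
MRP = (12.30% − 3.64%) / (1.45 − 0.29) = 8.66% / 1.16 = 7.4655%
R_f = E(R_Farrow) − β_Farrow·MRP = 3.64% − 0.29 × 7.4655% = 1.4750%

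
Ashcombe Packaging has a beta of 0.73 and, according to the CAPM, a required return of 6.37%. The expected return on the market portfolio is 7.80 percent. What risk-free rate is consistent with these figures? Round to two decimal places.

2.50%

E(R) = R_f + β(E(R_m) − R_f) = R_f(1 − β) + β·E(R_m)
6.37% = R_f × (1 − 0.73) + 0.73 × 7.80%
6.37% = R_f × 0.27 + 5.6940%
R_f = (6.37% − 5.6940%) / 0.27 = 2.50%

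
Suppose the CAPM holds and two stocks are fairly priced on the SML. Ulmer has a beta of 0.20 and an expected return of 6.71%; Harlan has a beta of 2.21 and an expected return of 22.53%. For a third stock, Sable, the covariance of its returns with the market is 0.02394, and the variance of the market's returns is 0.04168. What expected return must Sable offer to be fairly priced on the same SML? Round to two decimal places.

MRP = (22.53% − 6.71%) / (2.21 − 0.20) = 7.8706%
R_f = 6.71% − 0.20 × 7.8706% = 5.1359%
β_Sable = Cov / Var(R_m) = 0.02394 / 0.04168 = 0.5744
E(R_Sable) = R_f + β × MRP = 5.1359% + 0.5744 × 7.8706% = 9.66%

9.66%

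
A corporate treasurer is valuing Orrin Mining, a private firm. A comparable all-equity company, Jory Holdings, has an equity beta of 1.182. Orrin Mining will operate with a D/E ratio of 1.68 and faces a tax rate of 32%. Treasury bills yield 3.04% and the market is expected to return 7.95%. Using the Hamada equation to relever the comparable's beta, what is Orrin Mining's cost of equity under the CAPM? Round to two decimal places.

15.47%

β_L = β_U × [1 + (1 − t)(D/E)] = 1.182 × [1 + (1 − 0.32) × 1.68]
    = 1.182 × [1 + 0.68 × 1.68] = 1.182 × 2.1424 = 2.5323
MRP = 7.95% − 3.04% = 4.91%
E(R) = R_f + β_L × MRP = 3.04% + 2.5323 × 4.91% = 15.47%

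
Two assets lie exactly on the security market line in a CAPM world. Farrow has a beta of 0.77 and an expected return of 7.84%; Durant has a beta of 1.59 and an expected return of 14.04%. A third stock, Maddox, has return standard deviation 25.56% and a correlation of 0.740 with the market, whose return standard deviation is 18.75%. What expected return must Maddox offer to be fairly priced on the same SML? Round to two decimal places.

MRP = (14.04% − 7.84%) / (1.59 − 0.77) = 7.5610%
R_f = 7.84% − 0.77 × 7.5610% = 2.0180%
β_Maddox = ρ·σ_i/σ_m = 0.740 × 25.56 / 18.75 = 1.0088
E(R_Maddox) = R_f + β × MRP = 2.0180% + 1.0088 × 7.5610% = 9.65%

9.65%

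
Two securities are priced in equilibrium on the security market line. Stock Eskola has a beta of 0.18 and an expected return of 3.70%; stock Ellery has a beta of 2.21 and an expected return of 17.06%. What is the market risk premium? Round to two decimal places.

6.58%

Both satisfy E(R) = R_f + β·MRP, so the slope of the SML is
MRP = (17.06% − 3.70%) / (2.21 − 0.18) = 13.36% / 2.03 = 6.5813%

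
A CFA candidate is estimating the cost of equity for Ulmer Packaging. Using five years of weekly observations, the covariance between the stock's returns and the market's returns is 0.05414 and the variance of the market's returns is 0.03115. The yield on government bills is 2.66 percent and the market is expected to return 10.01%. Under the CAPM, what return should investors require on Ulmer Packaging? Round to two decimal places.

β = Cov(R_i, R_m) / Var(R_m) = 0.05414 / 0.03115 = 1.7380
MRP = 10.01% − 2.66% = 7.35%
E(R) = R_f + β × MRP = 2.66% + 1.7380 × 7.35% = 15.43%

15.43%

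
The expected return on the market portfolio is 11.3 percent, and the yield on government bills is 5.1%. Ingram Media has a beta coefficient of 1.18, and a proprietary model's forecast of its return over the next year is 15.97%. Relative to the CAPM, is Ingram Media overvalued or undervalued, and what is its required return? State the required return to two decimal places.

MRP = 11.3% − 5.1% = 6.20%
Required return = R_f + β·MRP = 5.1% + 1.18 × 6.2% = 12.42%
Forecast 15.97% > required 12.42% → the stock plots above the SML → undervalued.

Undervalued; required return 12.42%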